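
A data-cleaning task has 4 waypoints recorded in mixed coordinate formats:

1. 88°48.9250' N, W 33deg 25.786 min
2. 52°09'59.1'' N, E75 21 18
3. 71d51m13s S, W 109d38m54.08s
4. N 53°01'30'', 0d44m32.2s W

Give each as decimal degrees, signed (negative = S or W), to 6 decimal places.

1. 88.815417, -33.429767
2. 52.166417, 75.355000
3. -71.853611, -109.648356
4. 53.025000, -0.742278

Point 1:
  Lat: 48.925′ = 0.815417°; total 88.8154167
  N ⇒ keep positive
  Lon: 33 + 25.786/60 = 33.4297667
  W → negative
Point 2:
  φ: 9′ + 59.1″ = 9.98500′; 52 + 9.98500/60 = 52.1664167
  N → positive
  Longitude: 21′ + 18″ = 21.30000′; 75 + 21.30000/60 = 75.3550000
  E ⇒ keep positive
Point 3:
  φ: 71° + 51/60 + 13/3600 = 71 + 0.850000 + 0.003611 = 71.8536111
  S → negative
  Longitude: 109° + 38/60 + 54.08/3600 = 109 + 0.633333 + 0.015022 = 109.6483556
  hemisphere W, so the sign is −
Point 4:
  Latitude: 53 + 1/60 + 30/3600 = 53.0250000
  N → positive
  Longitude: 0° + 44/60 + 32.2/3600 = 0 + 0.733333 + 0.008944 = 0.7422778
  W → negative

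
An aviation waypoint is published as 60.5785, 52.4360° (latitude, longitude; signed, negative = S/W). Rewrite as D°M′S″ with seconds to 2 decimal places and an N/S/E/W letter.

60°34′42.60″ N, 52°26′9.60″ E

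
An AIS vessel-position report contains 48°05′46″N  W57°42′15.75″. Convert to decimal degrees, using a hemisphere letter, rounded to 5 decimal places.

Latitude: 5′ + 46″ = 5.76667′; 48 + 5.76667/60 = 48.096111
Longitude: 57° + 42/60 + 15.75/3600 = 57 + 0.700000 + 0.004375 = 57.704375

48.09611° N, 57.70438° W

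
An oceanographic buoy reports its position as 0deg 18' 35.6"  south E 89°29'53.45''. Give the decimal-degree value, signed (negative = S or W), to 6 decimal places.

-0.309889, 89.498181

φ: 0 + 18/60 + 35.6/3600 = 0.3098889
S ⇒ negate
λ: 89° + 29/60 + 53.45/3600 = 89 + 0.483333 + 0.014847 = 89.4981806
E ⇒ keep positive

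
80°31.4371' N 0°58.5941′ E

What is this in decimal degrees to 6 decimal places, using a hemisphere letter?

φ: 31.4371′ = 0.523952°; total 80.5239517
Lon: 58.5941′ = 0.976568°; total 0.9765683

80.523952° N, 0.976568° E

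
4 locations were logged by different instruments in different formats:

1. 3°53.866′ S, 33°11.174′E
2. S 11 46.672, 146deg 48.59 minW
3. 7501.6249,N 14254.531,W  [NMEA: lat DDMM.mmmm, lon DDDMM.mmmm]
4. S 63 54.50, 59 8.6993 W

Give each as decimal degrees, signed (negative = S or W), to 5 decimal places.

Point 1:
  φ: 3 + 53.866/60 = 3.897767
  S → negative
  Lon: 33 + 11.174/60 = 33.186233
  E ⇒ keep positive
Point 2:
  Latitude: 11 + 46.672/60 = 11.777867
  S → negative
  Longitude: 146 + 48.59/60 = 146.809833
  hemisphere W, so the sign is −
Point 3:
  Lat: split at 2 digits → 75° and 1.6249′; 75 + 1.6249/60 = 75.027082
  N ⇒ keep positive
  Lon: split at 3 digits → 142° and 54.531′; 142 + 54.531/60 = 142.908850
  W ⇒ negate
Point 4:
  φ: 63 + 54.5/60 = 63.908333
  hemisphere S, so the sign is −
  Longitude: 59 + 8.6993/60 = 59.144988
  W → negative

1. -3.89777, 33.18623
2. -11.77787, -146.80983
3. 75.02708, -142.90885
4. -63.90833, -59.14499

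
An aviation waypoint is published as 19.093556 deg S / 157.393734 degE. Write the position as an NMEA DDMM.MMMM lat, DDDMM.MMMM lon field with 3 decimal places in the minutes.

Lat: fractional part 0.093556 → 5.61336 minutes
Lon: 157° + 0.393734 × 60 = 157° 23.62404′

1905.613,S / 15723.624,E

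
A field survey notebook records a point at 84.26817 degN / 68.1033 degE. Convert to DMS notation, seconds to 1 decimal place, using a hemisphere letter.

φ: 0.268170° → 16.09020′; 0.09020 × 60 = 5.412″
Longitude: whole degrees 68; 6.19800′ → 6′ and 11.880″

84°16′5.4″ N, 68°06′11.9″ E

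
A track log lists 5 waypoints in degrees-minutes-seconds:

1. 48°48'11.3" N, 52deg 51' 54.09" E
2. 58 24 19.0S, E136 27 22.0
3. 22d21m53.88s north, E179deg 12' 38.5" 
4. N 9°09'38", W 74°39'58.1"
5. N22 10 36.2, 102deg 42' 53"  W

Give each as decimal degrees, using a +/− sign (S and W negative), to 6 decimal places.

Point 1:
  Latitude: 48 + 48/60 + 11.3/3600 = 48.8031389
  N ⇒ keep positive
  Lon: 52 + 51/60 + 54.09/3600 = 52.8650250
  E → positive
Point 2:
  Lat: 58 + 24/60 + 19/3600 = 58.4052778
  S → negative
  λ: 136° + 27/60 + 22/3600 = 136 + 0.450000 + 0.006111 = 136.4561111
  E → positive
Point 3:
  φ: 21′ + 53.88″ = 21.89800′; 22 + 21.89800/60 = 22.3649667
  N ⇒ keep positive
  λ: 12′ + 38.5″ = 12.64167′; 179 + 12.64167/60 = 179.2106944
  E ⇒ keep positive
Point 4:
  φ: 9′ + 38″ = 9.63333′; 9 + 9.63333/60 = 9.1605556
  N → positive
  Longitude: 39′ + 58.1″ = 39.96833′; 74 + 39.96833/60 = 74.6661389
  hemisphere W, so the sign is −
Point 5:
  φ: 22 + 10/60 + 36.2/3600 = 22.1767222
  N → positive
  Lon: 102° + 42/60 + 53/3600 = 102 + 0.700000 + 0.014722 = 102.7147222
  hemisphere W, so the sign is −

1. 48.803139, 52.865025
2. -58.405278, 136.456111
3. 22.364967, 179.210694
4. 9.160556, -74.666139
5. 22.176722, -102.714722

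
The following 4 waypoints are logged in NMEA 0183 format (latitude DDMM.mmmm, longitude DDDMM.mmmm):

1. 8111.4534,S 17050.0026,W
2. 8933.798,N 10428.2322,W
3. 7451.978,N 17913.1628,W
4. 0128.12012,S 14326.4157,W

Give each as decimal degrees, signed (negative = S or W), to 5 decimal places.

1. -81.19089, -170.83338
2. 89.56330, -104.47054
3. 74.86630, -179.21938
4. -1.46867, -143.44026

Point 1:
  φ: split at 2 digits → 81° and 11.4534′; 81 + 11.4534/60 = 81.190890
  hemisphere S, so the sign is −
  λ: degrees = first 3 digits = 170, minutes = 50.0026; 170 + 50.0026/60 = 170.833377
  W → negative
Point 2:
  φ: split at 2 digits → 89° and 33.798′; 89 + 33.798/60 = 89.563300
  N → positive
  Longitude: degrees = first 3 digits = 104, minutes = 28.2322; 104 + 28.2322/60 = 104.470537
  W → negative
Point 3:
  Lat: split at 2 digits → 74° and 51.978′; 74 + 51.978/60 = 74.866300
  N → positive
  λ: degrees = first 3 digits = 179, minutes = 13.1628; 179 + 13.1628/60 = 179.219380
  W ⇒ negate
Point 4:
  Latitude: split at 2 digits → 01° and 28.12012′; 1 + 28.12012/60 = 1.468669
  S → negative
  Lon: degrees = first 3 digits = 143, minutes = 26.4157; 143 + 26.4157/60 = 143.440262
  W ⇒ negate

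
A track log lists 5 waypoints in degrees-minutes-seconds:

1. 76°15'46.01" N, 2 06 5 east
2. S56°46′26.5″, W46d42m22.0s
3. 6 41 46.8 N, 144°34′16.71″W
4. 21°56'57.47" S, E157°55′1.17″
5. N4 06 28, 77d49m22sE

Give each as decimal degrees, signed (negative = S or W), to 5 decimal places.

1. 76.26278, 2.10139
2. -56.77403, -46.70611
3. 6.69633, -144.57131
4. -21.94930, 157.91699
5. 4.10778, 77.82278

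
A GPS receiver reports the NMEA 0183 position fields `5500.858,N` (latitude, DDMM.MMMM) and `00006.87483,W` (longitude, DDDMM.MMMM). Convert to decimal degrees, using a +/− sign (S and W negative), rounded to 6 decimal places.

Lat: degrees = first 2 digits = 55, minutes = 0.858; 55 + 0.858/60 = 55.0143000
N ⇒ keep positive
Lon: split at 3 digits → 000° and 6.87483′; 0 + 6.87483/60 = 0.1145805
hemisphere W, so the sign is −

55.014300, -0.114581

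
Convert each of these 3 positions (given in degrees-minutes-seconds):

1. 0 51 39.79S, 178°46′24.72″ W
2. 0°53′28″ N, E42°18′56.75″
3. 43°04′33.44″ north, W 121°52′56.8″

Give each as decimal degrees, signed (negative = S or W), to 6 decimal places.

1. -0.861053, -178.773533
2. 0.891111, 42.315764
3. 43.075956, -121.882444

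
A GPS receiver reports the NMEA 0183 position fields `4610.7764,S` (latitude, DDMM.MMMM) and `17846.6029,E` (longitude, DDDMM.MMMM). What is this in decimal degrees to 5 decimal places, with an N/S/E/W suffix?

46.17961° S, 178.77672° E

φ: degrees = first 2 digits = 46, minutes = 10.7764; 46 + 10.7764/60 = 46.179607
Lon: degrees = first 3 digits = 178, minutes = 46.6029; 178 + 46.6029/60 = 178.776715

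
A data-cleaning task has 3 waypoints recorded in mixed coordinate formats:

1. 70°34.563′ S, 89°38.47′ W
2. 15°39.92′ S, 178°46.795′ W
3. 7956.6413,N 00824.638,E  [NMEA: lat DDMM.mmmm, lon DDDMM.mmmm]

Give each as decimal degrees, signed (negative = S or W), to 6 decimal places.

1. -70.576050, -89.641167
2. -15.665333, -178.779917
3. 79.944022, 8.410633

Point 1:
  φ: 70 + 34.563/60 = 70.5760500
  S → negative
  Lon: 89 + 38.47/60 = 89.6411667
  W → negative
Point 2:
  φ: 15 + 39.92/60 = 15.6653333
  S ⇒ negate
  Longitude: 46.795′ = 0.779917°; total 178.7799167
  W → negative
Point 3:
  Latitude: split at 2 digits → 79° and 56.6413′; 79 + 56.6413/60 = 79.9440217
  N → positive
  Lon: degrees = first 3 digits = 8, minutes = 24.638; 8 + 24.638/60 = 8.4106333
  E ⇒ keep positive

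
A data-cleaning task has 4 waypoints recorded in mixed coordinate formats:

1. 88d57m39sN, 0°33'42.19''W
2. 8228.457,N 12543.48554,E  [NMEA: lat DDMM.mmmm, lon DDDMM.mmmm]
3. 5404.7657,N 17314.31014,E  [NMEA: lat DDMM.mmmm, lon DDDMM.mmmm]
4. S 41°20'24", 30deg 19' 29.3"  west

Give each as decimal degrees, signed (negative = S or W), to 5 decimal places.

Point 1:
  φ: 57′ + 39″ = 57.65000′; 88 + 57.65000/60 = 88.960833
  N ⇒ keep positive
  Lon: 0° + 33/60 + 42.19/3600 = 0 + 0.550000 + 0.011719 = 0.561719
  hemisphere W, so the sign is −
Point 2:
  Latitude: degrees = first 2 digits = 82, minutes = 28.457; 82 + 28.457/60 = 82.474283
  N ⇒ keep positive
  Lon: split at 3 digits → 125° and 43.48554′; 125 + 43.48554/60 = 125.724759
  E → positive
Point 3:
  Latitude: split at 2 digits → 54° and 4.7657′; 54 + 4.7657/60 = 54.079428
  N → positive
  Longitude: degrees = first 3 digits = 173, minutes = 14.31014; 173 + 14.31014/60 = 173.238502
  E ⇒ keep positive
Point 4:
  Latitude: 41° + 20/60 + 24/3600 = 41 + 0.333333 + 0.006667 = 41.340000
  S ⇒ negate
  λ: 30 + 19/60 + 29.3/3600 = 30.324806
  hemisphere W, so the sign is −

1. 88.96083, -0.56172
2. 82.47428, 125.72476
3. 54.07943, 173.23850
4. -41.34000, -30.32481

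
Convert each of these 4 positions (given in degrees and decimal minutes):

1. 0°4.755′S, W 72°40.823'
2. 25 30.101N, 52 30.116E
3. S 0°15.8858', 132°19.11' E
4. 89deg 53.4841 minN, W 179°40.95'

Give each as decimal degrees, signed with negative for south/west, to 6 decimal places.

1. -0.079250, -72.680383
2. 25.501683, 52.501933
3. -0.264763, 132.318500
4. 89.891402, -179.682500

Point 1:
  Latitude: 0 + 4.755/60 = 0.0792500
  hemisphere S, so the sign is −
  Longitude: 40.823′ = 0.680383°; total 72.6803833
  W ⇒ negate
Point 2:
  Lat: 30.101′ = 0.501683°; total 25.5016833
  N ⇒ keep positive
  λ: 52 + 30.116/60 = 52.5019333
  E ⇒ keep positive
Point 3:
  Latitude: 0 + 15.8858/60 = 0.2647633
  hemisphere S, so the sign is −
  Longitude: 132 + 19.11/60 = 132.3185000
  E ⇒ keep positive
Point 4:
  φ: 53.4841′ = 0.891402°; total 89.8914017
  N → positive
  Longitude: 40.95′ = 0.682500°; total 179.6825000
  hemisphere W, so the sign is −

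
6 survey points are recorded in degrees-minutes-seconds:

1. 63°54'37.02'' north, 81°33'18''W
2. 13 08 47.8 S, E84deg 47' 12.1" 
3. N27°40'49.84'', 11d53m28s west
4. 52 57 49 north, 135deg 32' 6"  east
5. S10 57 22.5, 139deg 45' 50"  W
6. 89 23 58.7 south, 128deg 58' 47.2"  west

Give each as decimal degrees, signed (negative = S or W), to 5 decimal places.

Point 1:
  φ: 63 + 54/60 + 37.02/3600 = 63.910283
  N → positive
  Longitude: 81 + 33/60 + 18/3600 = 81.555000
  hemisphere W, so the sign is −
Point 2:
  φ: 13 + 8/60 + 47.8/3600 = 13.146611
  hemisphere S, so the sign is −
  Lon: 84 + 47/60 + 12.1/3600 = 84.786694
  E → positive
Point 3:
  φ: 40′ + 49.84″ = 40.83067′; 27 + 40.83067/60 = 27.680511
  N → positive
  λ: 11° + 53/60 + 28/3600 = 11 + 0.883333 + 0.007778 = 11.891111
  hemisphere W, so the sign is −
Point 4:
  Latitude: 57′ + 49″ = 57.81667′; 52 + 57.81667/60 = 52.963611
  N → positive
  Longitude: 135° + 32/60 + 6/3600 = 135 + 0.533333 + 0.001667 = 135.535000
  E → positive
Point 5:
  Lat: 10 + 57/60 + 22.5/3600 = 10.956250
  S ⇒ negate
  Longitude: 139° + 45/60 + 50/3600 = 139 + 0.750000 + 0.013889 = 139.763889
  hemisphere W, so the sign is −
Point 6:
  Latitude: 89 + 23/60 + 58.7/3600 = 89.399639
  hemisphere S, so the sign is −
  λ: 128 + 58/60 + 47.2/3600 = 128.979778
  W ⇒ negate

1. 63.91028, -81.55500
2. -13.14661, 84.78669
3. 27.68051, -11.89111
4. 52.96361, 135.53500
5. -10.95625, -139.76389
6. -89.39964, -128.97978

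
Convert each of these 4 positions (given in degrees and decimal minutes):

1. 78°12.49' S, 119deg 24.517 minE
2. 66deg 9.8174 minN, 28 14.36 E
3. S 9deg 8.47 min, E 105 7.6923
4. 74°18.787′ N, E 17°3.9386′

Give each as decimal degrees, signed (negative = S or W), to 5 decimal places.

Point 1:
  Latitude: 12.49′ = 0.208167°; total 78.208167
  hemisphere S, so the sign is −
  Longitude: 24.517′ = 0.408617°; total 119.408617
  E → positive
Point 2:
  Latitude: 9.8174′ = 0.163623°; total 66.163623
  N ⇒ keep positive
  Longitude: 14.36′ = 0.239333°; total 28.239333
  E ⇒ keep positive
Point 3:
  Lat: 9 + 8.47/60 = 9.141167
  S ⇒ negate
  λ: 7.6923′ = 0.128205°; total 105.128205
  E ⇒ keep positive
Point 4:
  Latitude: 74 + 18.787/60 = 74.313117
  N → positive
  Longitude: 17 + 3.9386/60 = 17.065643
  E → positive

1. -78.20817, 119.40862
2. 66.16362, 28.23933
3. -9.14117, 105.12821
4. 74.31312, 17.06564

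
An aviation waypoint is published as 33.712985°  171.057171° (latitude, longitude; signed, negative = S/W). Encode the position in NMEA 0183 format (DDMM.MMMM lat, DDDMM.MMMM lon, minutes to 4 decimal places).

Lat: 33° + 0.712985 × 60 = 33° 42.779100′
Longitude: 171° + 0.057171 × 60 = 171° 3.430260′

3342.7791,N / 17103.4303,E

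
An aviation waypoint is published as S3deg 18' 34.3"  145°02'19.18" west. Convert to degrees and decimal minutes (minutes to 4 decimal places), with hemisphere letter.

φ: seconds/60 = 0.57167; minutes = 18 + 0.57167 = 18.571667
Lon: 2 + 19.18/60 = 2.319667′

3° 18.5717′ S, 145° 2.3197′ W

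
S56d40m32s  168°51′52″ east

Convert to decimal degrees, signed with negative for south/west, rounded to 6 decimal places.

-56.675556, 168.864444

Latitude: 56 + 40/60 + 32/3600 = 56.6755556
S → negative
Lon: 51′ + 52″ = 51.86667′; 168 + 51.86667/60 = 168.8644444
E ⇒ keep positive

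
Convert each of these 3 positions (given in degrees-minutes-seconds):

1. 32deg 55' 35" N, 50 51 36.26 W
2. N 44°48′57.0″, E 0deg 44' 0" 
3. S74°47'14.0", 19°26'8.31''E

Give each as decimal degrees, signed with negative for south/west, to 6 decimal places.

Point 1:
  φ: 32 + 55/60 + 35/3600 = 32.9263889
  N → positive
  Lon: 50 + 51/60 + 36.26/3600 = 50.8600722
  W → negative
Point 2:
  Lat: 44 + 48/60 + 57/3600 = 44.8158333
  N ⇒ keep positive
  λ: 44′ + 0″ = 44.00000′; 0 + 44.00000/60 = 0.7333333
  E → positive
Point 3:
  φ: 74° + 47/60 + 14/3600 = 74 + 0.783333 + 0.003889 = 74.7872222
  S → negative
  Lon: 26′ + 8.31″ = 26.13850′; 19 + 26.13850/60 = 19.4356417
  E → positive

1. 32.926389, -50.860072
2. 44.815833, 0.733333
3. -74.787222, 19.435642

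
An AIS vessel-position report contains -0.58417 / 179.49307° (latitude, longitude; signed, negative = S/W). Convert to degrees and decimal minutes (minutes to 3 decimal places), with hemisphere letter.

0° 35.050′ S, 179° 29.584′ E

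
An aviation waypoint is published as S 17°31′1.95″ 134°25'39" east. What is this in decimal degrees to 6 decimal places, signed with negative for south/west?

Latitude: 31′ + 1.95″ = 31.03250′; 17 + 31.03250/60 = 17.5172083
hemisphere S, so the sign is −
Longitude: 134° + 25/60 + 39/3600 = 134 + 0.416667 + 0.010833 = 134.4275000
E ⇒ keep positive

-17.517208, 134.427500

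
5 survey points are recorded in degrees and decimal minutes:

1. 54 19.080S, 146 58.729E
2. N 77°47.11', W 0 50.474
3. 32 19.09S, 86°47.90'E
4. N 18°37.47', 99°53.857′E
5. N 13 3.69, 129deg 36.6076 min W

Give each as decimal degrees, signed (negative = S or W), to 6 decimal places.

Point 1:
  φ: 19.08′ = 0.318000°; total 54.3180000
  S → negative
  Lon: 58.729′ = 0.978817°; total 146.9788167
  E → positive
Point 2:
  Latitude: 47.11′ = 0.785167°; total 77.7851667
  N ⇒ keep positive
  λ: 0 + 50.474/60 = 0.8412333
  W ⇒ negate
Point 3:
  φ: 19.09′ = 0.318167°; total 32.3181667
  hemisphere S, so the sign is −
  λ: 47.9′ = 0.798333°; total 86.7983333
  E ⇒ keep positive
Point 4:
  Latitude: 37.47′ = 0.624500°; total 18.6245000
  N → positive
  Lon: 99 + 53.857/60 = 99.8976167
  E → positive
Point 5:
  Lat: 13 + 3.69/60 = 13.0615000
  N → positive
  λ: 36.6076′ = 0.610127°; total 129.6101267
  hemisphere W, so the sign is −

1. -54.318000, 146.978817
2. 77.785167, -0.841233
3. -32.318167, 86.798333
4. 18.624500, 99.897617
5. 13.061500, -129.610127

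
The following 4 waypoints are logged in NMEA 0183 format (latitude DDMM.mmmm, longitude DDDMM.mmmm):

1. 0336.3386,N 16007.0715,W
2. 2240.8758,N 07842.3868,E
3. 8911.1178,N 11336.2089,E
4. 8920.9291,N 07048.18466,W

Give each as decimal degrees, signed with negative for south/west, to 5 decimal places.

1. 3.60564, -160.11786
2. 22.68126, 78.70645
3. 89.18530, 113.60348
4. 89.34882, -70.80308

Point 1:
  φ: split at 2 digits → 03° and 36.3386′; 3 + 36.3386/60 = 3.605643
  N ⇒ keep positive
  Longitude: degrees = first 3 digits = 160, minutes = 7.0715; 160 + 7.0715/60 = 160.117858
  hemisphere W, so the sign is −
Point 2:
  Lat: degrees = first 2 digits = 22, minutes = 40.8758; 22 + 40.8758/60 = 22.681263
  N ⇒ keep positive
  λ: split at 3 digits → 078° and 42.3868′; 78 + 42.3868/60 = 78.706447
  E → positive
Point 3:
  Lat: split at 2 digits → 89° and 11.1178′; 89 + 11.1178/60 = 89.185297
  N ⇒ keep positive
  λ: split at 3 digits → 113° and 36.2089′; 113 + 36.2089/60 = 113.603482
  E ⇒ keep positive
Point 4:
  φ: split at 2 digits → 89° and 20.9291′; 89 + 20.9291/60 = 89.348818
  N ⇒ keep positive
  Lon: degrees = first 3 digits = 70, minutes = 48.18466; 70 + 48.18466/60 = 70.803078
  hemisphere W, so the sign is −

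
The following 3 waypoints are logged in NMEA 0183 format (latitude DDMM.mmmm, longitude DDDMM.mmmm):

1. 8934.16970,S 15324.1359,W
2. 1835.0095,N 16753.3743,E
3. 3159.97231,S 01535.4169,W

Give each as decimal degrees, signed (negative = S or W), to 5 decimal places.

Point 1:
  Lat: split at 2 digits → 89° and 34.1697′; 89 + 34.1697/60 = 89.569495
  S ⇒ negate
  Lon: split at 3 digits → 153° and 24.1359′; 153 + 24.1359/60 = 153.402265
  W → negative
Point 2:
  Lat: split at 2 digits → 18° and 35.0095′; 18 + 35.0095/60 = 18.583492
  N → positive
  Lon: split at 3 digits → 167° and 53.3743′; 167 + 53.3743/60 = 167.889572
  E ⇒ keep positive
Point 3:
  Lat: degrees = first 2 digits = 31, minutes = 59.97231; 31 + 59.97231/60 = 31.999539
  S → negative
  λ: split at 3 digits → 015° and 35.4169′; 15 + 35.4169/60 = 15.590282
  W ⇒ negate

1. -89.56950, -153.40227
2. 18.58349, 167.88957
3. -31.99954, -15.59028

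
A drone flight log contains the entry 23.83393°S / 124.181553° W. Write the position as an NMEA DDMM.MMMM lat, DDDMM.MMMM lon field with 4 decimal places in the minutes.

2350.0358,S / 12410.8932,W

Lat: 23° + 0.833930 × 60 = 23° 50.035800′
λ: minutes = (124.181553 − 124) × 60 = 10.893180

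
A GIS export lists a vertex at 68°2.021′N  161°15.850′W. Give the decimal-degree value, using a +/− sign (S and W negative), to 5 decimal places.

Latitude: 68 + 2.021/60 = 68.033683
N ⇒ keep positive
λ: 161 + 15.85/60 = 161.264167
hemisphere W, so the sign is −

68.03368, -161.26417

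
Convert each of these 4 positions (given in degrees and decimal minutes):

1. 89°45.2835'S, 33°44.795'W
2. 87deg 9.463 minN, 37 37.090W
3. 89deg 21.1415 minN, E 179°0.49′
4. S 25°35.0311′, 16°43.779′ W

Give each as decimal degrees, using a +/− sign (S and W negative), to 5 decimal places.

1. -89.75473, -33.74658
2. 87.15772, -37.61817
3. 89.35236, 179.00817
4. -25.58385, -16.72965

Point 1:
  φ: 45.2835′ = 0.754725°; total 89.754725
  S → negative
  Lon: 33 + 44.795/60 = 33.746583
  W ⇒ negate
Point 2:
  φ: 9.463′ = 0.157717°; total 87.157717
  N ⇒ keep positive
  λ: 37 + 37.09/60 = 37.618167
  W ⇒ negate
Point 3:
  φ: 89 + 21.1415/60 = 89.352358
  N ⇒ keep positive
  λ: 179 + 0.49/60 = 179.008167
  E → positive
Point 4:
  Latitude: 35.0311′ = 0.583852°; total 25.583852
  S ⇒ negate
  λ: 16 + 43.779/60 = 16.729650
  W → negative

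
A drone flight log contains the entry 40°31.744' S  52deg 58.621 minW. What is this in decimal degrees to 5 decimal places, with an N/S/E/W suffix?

40.52907° S, 52.97702° W

Lat: 40 + 31.744/60 = 40.529067
λ: 58.621′ = 0.977017°; total 52.977017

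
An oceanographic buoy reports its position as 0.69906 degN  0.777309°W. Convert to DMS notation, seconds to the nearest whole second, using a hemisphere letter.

0°41′57″ N, 0°46′38″ W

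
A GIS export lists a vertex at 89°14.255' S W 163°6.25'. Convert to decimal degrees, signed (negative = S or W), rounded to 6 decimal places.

φ: 89 + 14.255/60 = 89.2375833
hemisphere S, so the sign is −
λ: 6.25′ = 0.104167°; total 163.1041667
hemisphere W, so the sign is −

-89.237583, -163.104167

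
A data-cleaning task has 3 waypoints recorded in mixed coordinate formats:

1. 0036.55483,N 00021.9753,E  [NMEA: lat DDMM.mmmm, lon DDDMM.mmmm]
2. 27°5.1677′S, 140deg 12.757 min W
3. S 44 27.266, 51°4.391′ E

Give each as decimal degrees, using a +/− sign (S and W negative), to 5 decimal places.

1. 0.60925, 0.36626
2. -27.08613, -140.21262
3. -44.45443, 51.07318

Point 1:
  Latitude: split at 2 digits → 00° and 36.55483′; 0 + 36.55483/60 = 0.609247
  N ⇒ keep positive
  Lon: degrees = first 3 digits = 0, minutes = 21.9753; 0 + 21.9753/60 = 0.366255
  E → positive
Point 2:
  Lat: 27 + 5.1677/60 = 27.086128
  S → negative
  Longitude: 140 + 12.757/60 = 140.212617
  hemisphere W, so the sign is −
Point 3:
  φ: 27.266′ = 0.454433°; total 44.454433
  S ⇒ negate
  Lon: 51 + 4.391/60 = 51.073183
  E → positive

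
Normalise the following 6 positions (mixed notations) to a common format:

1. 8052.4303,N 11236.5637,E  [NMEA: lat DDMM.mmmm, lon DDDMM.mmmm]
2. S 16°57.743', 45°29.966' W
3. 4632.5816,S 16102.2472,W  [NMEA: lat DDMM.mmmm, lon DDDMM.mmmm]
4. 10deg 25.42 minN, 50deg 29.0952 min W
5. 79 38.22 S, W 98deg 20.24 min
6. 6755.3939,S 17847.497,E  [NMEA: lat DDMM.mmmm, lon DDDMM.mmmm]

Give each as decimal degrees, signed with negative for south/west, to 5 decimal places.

1. 80.87384, 112.60940
2. -16.96238, -45.49943
3. -46.54303, -161.03745
4. 10.42367, -50.48492
5. -79.63700, -98.33733
6. -67.92323, 178.79162

Point 1:
  Latitude: degrees = first 2 digits = 80, minutes = 52.4303; 80 + 52.4303/60 = 80.873838
  N ⇒ keep positive
  Lon: split at 3 digits → 112° and 36.5637′; 112 + 36.5637/60 = 112.609395
  E ⇒ keep positive
Point 2:
  Latitude: 57.743′ = 0.962383°; total 16.962383
  S ⇒ negate
  Lon: 29.966′ = 0.499433°; total 45.499433
  W ⇒ negate
Point 3:
  Latitude: degrees = first 2 digits = 46, minutes = 32.5816; 46 + 32.5816/60 = 46.543027
  hemisphere S, so the sign is −
  λ: split at 3 digits → 161° and 2.2472′; 161 + 2.2472/60 = 161.037453
  hemisphere W, so the sign is −
Point 4:
  Lat: 25.42′ = 0.423667°; total 10.423667
  N ⇒ keep positive
  Lon: 29.0952′ = 0.484920°; total 50.484920
  W → negative
Point 5:
  Latitude: 79 + 38.22/60 = 79.637000
  S → negative
  Lon: 20.24′ = 0.337333°; total 98.337333
  hemisphere W, so the sign is −
Point 6:
  φ: split at 2 digits → 67° and 55.3939′; 67 + 55.3939/60 = 67.923232
  S ⇒ negate
  λ: degrees = first 3 digits = 178, minutes = 47.497; 178 + 47.497/60 = 178.791617
  E → positive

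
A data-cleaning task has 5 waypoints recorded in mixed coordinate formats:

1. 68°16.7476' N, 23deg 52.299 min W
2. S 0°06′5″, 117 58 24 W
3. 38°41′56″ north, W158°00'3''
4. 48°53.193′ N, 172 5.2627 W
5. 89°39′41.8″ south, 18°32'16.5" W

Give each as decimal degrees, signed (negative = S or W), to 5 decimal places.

Point 1:
  Latitude: 68 + 16.7476/60 = 68.279127
  N → positive
  Longitude: 52.299′ = 0.871650°; total 23.871650
  W ⇒ negate
Point 2:
  φ: 0° + 6/60 + 5/3600 = 0 + 0.100000 + 0.001389 = 0.101389
  S ⇒ negate
  Longitude: 117° + 58/60 + 24/3600 = 117 + 0.966667 + 0.006667 = 117.973333
  W → negative
Point 3:
  Lat: 38° + 41/60 + 56/3600 = 38 + 0.683333 + 0.015556 = 38.698889
  N ⇒ keep positive
  Lon: 0′ + 3″ = 0.05000′; 158 + 0.05000/60 = 158.000833
  W ⇒ negate
Point 4:
  Latitude: 48 + 53.193/60 = 48.886550
  N ⇒ keep positive
  λ: 5.2627′ = 0.087712°; total 172.087712
  hemisphere W, so the sign is −
Point 5:
  φ: 89° + 39/60 + 41.8/3600 = 89 + 0.650000 + 0.011611 = 89.661611
  S → negative
  Longitude: 18° + 32/60 + 16.5/3600 = 18 + 0.533333 + 0.004583 = 18.537917
  W ⇒ negate

1. 68.27913, -23.87165
2. -0.10139, -117.97333
3. 38.69889, -158.00083
4. 48.88655, -172.08771
5. -89.66161, -18.53792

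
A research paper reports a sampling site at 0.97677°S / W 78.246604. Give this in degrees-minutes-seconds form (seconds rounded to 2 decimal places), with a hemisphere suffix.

Latitude: 0.976770 × 60 = 58.60620′ → 58′, remainder × 60 = 36.3720″
Longitude: whole degrees 78; 14.79624′ → 14′ and 47.7744″

0°58′36.37″ S, 78°14′47.77″ W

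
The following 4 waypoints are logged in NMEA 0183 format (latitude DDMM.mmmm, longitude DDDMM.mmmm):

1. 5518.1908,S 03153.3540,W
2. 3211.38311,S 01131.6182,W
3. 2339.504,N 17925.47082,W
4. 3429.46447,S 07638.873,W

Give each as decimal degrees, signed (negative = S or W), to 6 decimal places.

1. -55.303180, -31.889233
2. -32.189719, -11.526970
3. 23.658400, -179.424514
4. -34.491075, -76.647883

Point 1:
  φ: split at 2 digits → 55° and 18.1908′; 55 + 18.1908/60 = 55.3031800
  S → negative
  λ: split at 3 digits → 031° and 53.354′; 31 + 53.354/60 = 31.8892333
  W → negative
Point 2:
  Latitude: degrees = first 2 digits = 32, minutes = 11.38311; 32 + 11.38311/60 = 32.1897185
  S → negative
  Lon: split at 3 digits → 011° and 31.6182′; 11 + 31.6182/60 = 11.5269700
  hemisphere W, so the sign is −
Point 3:
  Lat: degrees = first 2 digits = 23, minutes = 39.504; 23 + 39.504/60 = 23.6584000
  N → positive
  Lon: split at 3 digits → 179° and 25.47082′; 179 + 25.47082/60 = 179.4245137
  W ⇒ negate
Point 4:
  φ: degrees = first 2 digits = 34, minutes = 29.46447; 34 + 29.46447/60 = 34.4910745
  hemisphere S, so the sign is −
  Longitude: split at 3 digits → 076° and 38.873′; 76 + 38.873/60 = 76.6478833
  W → negative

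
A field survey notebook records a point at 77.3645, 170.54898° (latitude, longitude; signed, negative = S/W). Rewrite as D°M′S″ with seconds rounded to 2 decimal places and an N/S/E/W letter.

φ: whole degrees 77; 21.87000′ → 21′ and 52.2000″
Longitude: 0.548980° → 32.93880′; 0.93880 × 60 = 56.3280″

77°21′52.20″ N, 170°32′56.33″ E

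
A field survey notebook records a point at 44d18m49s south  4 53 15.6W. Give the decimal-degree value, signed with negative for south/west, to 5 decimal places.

-44.31361, -4.88767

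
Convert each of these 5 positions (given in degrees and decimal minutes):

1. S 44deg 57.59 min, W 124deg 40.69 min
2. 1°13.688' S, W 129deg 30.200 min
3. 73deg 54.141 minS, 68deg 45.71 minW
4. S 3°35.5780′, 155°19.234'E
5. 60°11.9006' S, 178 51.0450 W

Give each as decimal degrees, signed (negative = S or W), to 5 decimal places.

1. -44.95983, -124.67817
2. -1.22813, -129.50333
3. -73.90235, -68.76183
4. -3.59297, 155.32057
5. -60.19834, -178.85075

Point 1:
  Lat: 57.59′ = 0.959833°; total 44.959833
  S ⇒ negate
  λ: 40.69′ = 0.678167°; total 124.678167
  W ⇒ negate
Point 2:
  Lat: 13.688′ = 0.228133°; total 1.228133
  S → negative
  Longitude: 30.2′ = 0.503333°; total 129.503333
  W ⇒ negate
Point 3:
  φ: 73 + 54.141/60 = 73.902350
  S ⇒ negate
  Lon: 68 + 45.71/60 = 68.761833
  W → negative
Point 4:
  φ: 3 + 35.578/60 = 3.592967
  S ⇒ negate
  λ: 19.234′ = 0.320567°; total 155.320567
  E ⇒ keep positive
Point 5:
  φ: 60 + 11.9006/60 = 60.198343
  S ⇒ negate
  Lon: 51.045′ = 0.850750°; total 178.850750
  W ⇒ negate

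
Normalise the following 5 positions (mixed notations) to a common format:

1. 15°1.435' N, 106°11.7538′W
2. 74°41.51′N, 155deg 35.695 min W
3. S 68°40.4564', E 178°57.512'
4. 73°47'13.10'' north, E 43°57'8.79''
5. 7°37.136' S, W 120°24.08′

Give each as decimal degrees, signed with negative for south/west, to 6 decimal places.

Point 1:
  Lat: 15 + 1.435/60 = 15.0239167
  N ⇒ keep positive
  λ: 11.7538′ = 0.195897°; total 106.1958967
  W ⇒ negate
Point 2:
  Latitude: 74 + 41.51/60 = 74.6918333
  N → positive
  Longitude: 155 + 35.695/60 = 155.5949167
  W ⇒ negate
Point 3:
  φ: 68 + 40.4564/60 = 68.6742733
  S → negative
  λ: 57.512′ = 0.958533°; total 178.9585333
  E → positive
Point 4:
  Latitude: 73° + 47/60 + 13.1/3600 = 73 + 0.783333 + 0.003639 = 73.7869722
  N ⇒ keep positive
  Longitude: 43° + 57/60 + 8.79/3600 = 43 + 0.950000 + 0.002442 = 43.9524417
  E ⇒ keep positive
Point 5:
  φ: 37.136′ = 0.618933°; total 7.6189333
  S → negative
  Lon: 120 + 24.08/60 = 120.4013333
  W → negative

1. 15.023917, -106.195897
2. 74.691833, -155.594917
3. -68.674273, 178.958533
4. 73.786972, 43.952442
5. -7.618933, -120.401333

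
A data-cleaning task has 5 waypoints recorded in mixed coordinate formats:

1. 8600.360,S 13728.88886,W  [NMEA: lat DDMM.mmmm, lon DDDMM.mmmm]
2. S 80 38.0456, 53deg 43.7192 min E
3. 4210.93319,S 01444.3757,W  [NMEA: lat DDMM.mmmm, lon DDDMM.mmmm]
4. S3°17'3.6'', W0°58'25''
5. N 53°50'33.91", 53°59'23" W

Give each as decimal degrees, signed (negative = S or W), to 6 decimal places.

1. -86.006000, -137.481481
2. -80.634093, 53.728653
3. -42.182220, -14.739595
4. -3.284333, -0.973611
5. 53.842753, -53.989722

Point 1:
  Latitude: split at 2 digits → 86° and 0.36′; 86 + 0.36/60 = 86.0060000
  hemisphere S, so the sign is −
  λ: split at 3 digits → 137° and 28.88886′; 137 + 28.88886/60 = 137.4814810
  hemisphere W, so the sign is −
Point 2:
  Lat: 80 + 38.0456/60 = 80.6340933
  S ⇒ negate
  Lon: 53 + 43.7192/60 = 53.7286533
  E ⇒ keep positive
Point 3:
  φ: split at 2 digits → 42° and 10.93319′; 42 + 10.93319/60 = 42.1822198
  S ⇒ negate
  λ: split at 3 digits → 014° and 44.3757′; 14 + 44.3757/60 = 14.7395950
  hemisphere W, so the sign is −
Point 4:
  Lat: 3 + 17/60 + 3.6/3600 = 3.2843333
  hemisphere S, so the sign is −
  Lon: 58′ + 25″ = 58.41667′; 0 + 58.41667/60 = 0.9736111
  W ⇒ negate
Point 5:
  φ: 50′ + 33.91″ = 50.56517′; 53 + 50.56517/60 = 53.8427528
  N ⇒ keep positive
  λ: 53° + 59/60 + 23/3600 = 53 + 0.983333 + 0.006389 = 53.9897222
  W → negative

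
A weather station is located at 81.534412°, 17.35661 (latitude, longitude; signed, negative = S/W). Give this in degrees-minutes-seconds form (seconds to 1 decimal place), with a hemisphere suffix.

81°32′3.9″ N, 17°21′23.8″ E

Lat: 0.534412° → 32.06472′; 0.06472 × 60 = 3.883″
λ: whole degrees 17; 21.39660′ → 21′ and 23.796″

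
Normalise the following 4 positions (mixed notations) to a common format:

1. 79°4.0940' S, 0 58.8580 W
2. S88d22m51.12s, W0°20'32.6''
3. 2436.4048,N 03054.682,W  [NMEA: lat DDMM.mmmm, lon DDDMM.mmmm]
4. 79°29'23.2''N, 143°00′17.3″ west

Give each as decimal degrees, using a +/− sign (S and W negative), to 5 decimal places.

1. -79.06823, -0.98097
2. -88.38087, -0.34239
3. 24.60675, -30.91137
4. 79.48978, -143.00481

Point 1:
  Latitude: 4.094′ = 0.068233°; total 79.068233
  S → negative
  λ: 0 + 58.858/60 = 0.980967
  hemisphere W, so the sign is −
Point 2:
  Lat: 22′ + 51.12″ = 22.85200′; 88 + 22.85200/60 = 88.380867
  S → negative
  Longitude: 0 + 20/60 + 32.6/3600 = 0.342389
  hemisphere W, so the sign is −
Point 3:
  φ: degrees = first 2 digits = 24, minutes = 36.4048; 24 + 36.4048/60 = 24.606747
  N → positive
  λ: split at 3 digits → 030° and 54.682′; 30 + 54.682/60 = 30.911367
  W ⇒ negate
Point 4:
  φ: 79° + 29/60 + 23.2/3600 = 79 + 0.483333 + 0.006444 = 79.489778
  N → positive
  λ: 143 + 0/60 + 17.3/3600 = 143.004806
  hemisphere W, so the sign is −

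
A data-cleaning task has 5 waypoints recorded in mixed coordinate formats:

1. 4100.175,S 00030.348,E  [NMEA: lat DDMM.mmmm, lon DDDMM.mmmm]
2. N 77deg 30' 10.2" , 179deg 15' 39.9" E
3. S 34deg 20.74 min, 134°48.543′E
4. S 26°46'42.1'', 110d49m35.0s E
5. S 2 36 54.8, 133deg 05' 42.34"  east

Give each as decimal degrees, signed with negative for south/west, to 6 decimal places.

Point 1:
  φ: split at 2 digits → 41° and 0.175′; 41 + 0.175/60 = 41.0029167
  S → negative
  λ: degrees = first 3 digits = 0, minutes = 30.348; 0 + 30.348/60 = 0.5058000
  E → positive
Point 2:
  Latitude: 77° + 30/60 + 10.2/3600 = 77 + 0.500000 + 0.002833 = 77.5028333
  N → positive
  Lon: 179 + 15/60 + 39.9/3600 = 179.2610833
  E ⇒ keep positive
Point 3:
  Latitude: 20.74′ = 0.345667°; total 34.3456667
  S ⇒ negate
  Longitude: 48.543′ = 0.809050°; total 134.8090500
  E → positive
Point 4:
  Latitude: 26 + 46/60 + 42.1/3600 = 26.7783611
  hemisphere S, so the sign is −
  λ: 110° + 49/60 + 35/3600 = 110 + 0.816667 + 0.009722 = 110.8263889
  E ⇒ keep positive
Point 5:
  Latitude: 36′ + 54.8″ = 36.91333′; 2 + 36.91333/60 = 2.6152222
  S ⇒ negate
  λ: 133 + 5/60 + 42.34/3600 = 133.0950944
  E → positive

1. -41.002917, 0.505800
2. 77.502833, 179.261083
3. -34.345667, 134.809050
4. -26.778361, 110.826389
5. -2.615222, 133.095094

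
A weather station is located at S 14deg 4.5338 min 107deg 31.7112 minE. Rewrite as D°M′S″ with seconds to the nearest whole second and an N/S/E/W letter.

14°04′32″ S, 107°31′43″ E

φ: 4.53380′ → 4′ and 0.53380 × 60 = 32.03″
Longitude: fractional minutes 0.71120 × 60 = 42.67″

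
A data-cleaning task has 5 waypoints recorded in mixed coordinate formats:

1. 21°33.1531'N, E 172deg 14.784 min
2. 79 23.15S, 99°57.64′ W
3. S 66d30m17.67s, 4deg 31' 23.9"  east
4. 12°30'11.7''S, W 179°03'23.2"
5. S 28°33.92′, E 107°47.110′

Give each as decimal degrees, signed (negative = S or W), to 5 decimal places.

Point 1:
  Latitude: 33.1531′ = 0.552552°; total 21.552552
  N ⇒ keep positive
  Lon: 172 + 14.784/60 = 172.246400
  E ⇒ keep positive
Point 2:
  Latitude: 23.15′ = 0.385833°; total 79.385833
  hemisphere S, so the sign is −
  Lon: 99 + 57.64/60 = 99.960667
  hemisphere W, so the sign is −
Point 3:
  Latitude: 66° + 30/60 + 17.67/3600 = 66 + 0.500000 + 0.004908 = 66.504908
  S ⇒ negate
  Lon: 4 + 31/60 + 23.9/3600 = 4.523306
  E ⇒ keep positive
Point 4:
  φ: 30′ + 11.7″ = 30.19500′; 12 + 30.19500/60 = 12.503250
  hemisphere S, so the sign is −
  Longitude: 179° + 3/60 + 23.2/3600 = 179 + 0.050000 + 0.006444 = 179.056444
  W ⇒ negate
Point 5:
  φ: 33.92′ = 0.565333°; total 28.565333
  hemisphere S, so the sign is −
  Lon: 47.11′ = 0.785167°; total 107.785167
  E → positive

1. 21.55255, 172.24640
2. -79.38583, -99.96067
3. -66.50491, 4.52331
4. -12.50325, -179.05644
5. -28.56533, 107.78517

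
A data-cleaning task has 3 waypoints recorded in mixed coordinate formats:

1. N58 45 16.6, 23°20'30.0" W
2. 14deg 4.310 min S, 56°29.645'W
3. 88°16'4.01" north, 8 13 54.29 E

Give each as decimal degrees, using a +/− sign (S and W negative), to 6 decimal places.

Point 1:
  Lat: 45′ + 16.6″ = 45.27667′; 58 + 45.27667/60 = 58.7546111
  N → positive
  Lon: 23° + 20/60 + 30/3600 = 23 + 0.333333 + 0.008333 = 23.3416667
  hemisphere W, so the sign is −
Point 2:
  Latitude: 14 + 4.31/60 = 14.0718333
  S → negative
  Longitude: 29.645′ = 0.494083°; total 56.4940833
  W ⇒ negate
Point 3:
  φ: 88 + 16/60 + 4.01/3600 = 88.2677806
  N ⇒ keep positive
  Lon: 13′ + 54.29″ = 13.90483′; 8 + 13.90483/60 = 8.2317472
  E → positive

1. 58.754611, -23.341667
2. -14.071833, -56.494083
3. 88.267781, 8.231747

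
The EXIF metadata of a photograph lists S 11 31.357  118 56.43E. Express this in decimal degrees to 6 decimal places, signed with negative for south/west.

Lat: 31.357′ = 0.522617°; total 11.5226167
hemisphere S, so the sign is −
λ: 56.43′ = 0.940500°; total 118.9405000
E → positive

-11.522617, 118.940500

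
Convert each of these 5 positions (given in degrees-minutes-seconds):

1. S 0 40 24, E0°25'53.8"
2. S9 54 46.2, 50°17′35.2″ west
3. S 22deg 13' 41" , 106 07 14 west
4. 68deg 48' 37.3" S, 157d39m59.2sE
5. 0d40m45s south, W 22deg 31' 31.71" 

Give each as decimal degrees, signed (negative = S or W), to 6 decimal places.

1. -0.673333, 0.431611
2. -9.912833, -50.293111
3. -22.228056, -106.120556
4. -68.810361, 157.666444
5. -0.679167, -22.525475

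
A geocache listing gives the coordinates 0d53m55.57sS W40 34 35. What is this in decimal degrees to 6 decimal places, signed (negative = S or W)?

Lat: 0° + 53/60 + 55.57/3600 = 0 + 0.883333 + 0.015436 = 0.8987694
S → negative
Longitude: 34′ + 35″ = 34.58333′; 40 + 34.58333/60 = 40.5763889
W ⇒ negate

-0.898769, -40.576389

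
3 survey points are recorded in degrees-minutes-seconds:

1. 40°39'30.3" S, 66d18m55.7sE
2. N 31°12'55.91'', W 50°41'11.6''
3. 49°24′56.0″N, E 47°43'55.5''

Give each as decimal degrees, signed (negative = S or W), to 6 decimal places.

Point 1:
  Latitude: 39′ + 30.3″ = 39.50500′; 40 + 39.50500/60 = 40.6584167
  S → negative
  λ: 66° + 18/60 + 55.7/3600 = 66 + 0.300000 + 0.015472 = 66.3154722
  E → positive
Point 2:
  Lat: 31° + 12/60 + 55.91/3600 = 31 + 0.200000 + 0.015531 = 31.2155306
  N ⇒ keep positive
  Lon: 50 + 41/60 + 11.6/3600 = 50.6865556
  W → negative
Point 3:
  Latitude: 49° + 24/60 + 56/3600 = 49 + 0.400000 + 0.015556 = 49.4155556
  N ⇒ keep positive
  Longitude: 47° + 43/60 + 55.5/3600 = 47 + 0.716667 + 0.015417 = 47.7320833
  E → positive

1. -40.658417, 66.315472
2. 31.215531, -50.686556
3. 49.415556, 47.732083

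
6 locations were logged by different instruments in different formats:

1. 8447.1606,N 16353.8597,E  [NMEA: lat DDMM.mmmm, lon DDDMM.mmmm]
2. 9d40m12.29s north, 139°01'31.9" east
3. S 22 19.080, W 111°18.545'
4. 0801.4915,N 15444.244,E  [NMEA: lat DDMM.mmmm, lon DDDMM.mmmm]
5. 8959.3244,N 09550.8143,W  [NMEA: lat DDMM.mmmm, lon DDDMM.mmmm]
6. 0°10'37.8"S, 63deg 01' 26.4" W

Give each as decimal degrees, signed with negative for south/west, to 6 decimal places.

Point 1:
  Latitude: split at 2 digits → 84° and 47.1606′; 84 + 47.1606/60 = 84.7860100
  N ⇒ keep positive
  λ: split at 3 digits → 163° and 53.8597′; 163 + 53.8597/60 = 163.8976617
  E → positive
Point 2:
  Lat: 40′ + 12.29″ = 40.20483′; 9 + 40.20483/60 = 9.6700806
  N ⇒ keep positive
  Lon: 139° + 1/60 + 31.9/3600 = 139 + 0.016667 + 0.008861 = 139.0255278
  E ⇒ keep positive
Point 3:
  Latitude: 19.08′ = 0.318000°; total 22.3180000
  hemisphere S, so the sign is −
  Lon: 18.545′ = 0.309083°; total 111.3090833
  W → negative
Point 4:
  Lat: degrees = first 2 digits = 8, minutes = 1.4915; 8 + 1.4915/60 = 8.0248583
  N → positive
  Lon: split at 3 digits → 154° and 44.244′; 154 + 44.244/60 = 154.7374000
  E ⇒ keep positive
Point 5:
  Latitude: split at 2 digits → 89° and 59.3244′; 89 + 59.3244/60 = 89.9887400
  N → positive
  Longitude: degrees = first 3 digits = 95, minutes = 50.8143; 95 + 50.8143/60 = 95.8469050
  W → negative
Point 6:
  Lat: 0 + 10/60 + 37.8/3600 = 0.1771667
  S → negative
  Longitude: 1′ + 26.4″ = 1.44000′; 63 + 1.44000/60 = 63.0240000
  W → negative

1. 84.786010, 163.897662
2. 9.670081, 139.025528
3. -22.318000, -111.309083
4. 8.024858, 154.737400
5. 89.988740, -95.846905
6. -0.177167, -63.024000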